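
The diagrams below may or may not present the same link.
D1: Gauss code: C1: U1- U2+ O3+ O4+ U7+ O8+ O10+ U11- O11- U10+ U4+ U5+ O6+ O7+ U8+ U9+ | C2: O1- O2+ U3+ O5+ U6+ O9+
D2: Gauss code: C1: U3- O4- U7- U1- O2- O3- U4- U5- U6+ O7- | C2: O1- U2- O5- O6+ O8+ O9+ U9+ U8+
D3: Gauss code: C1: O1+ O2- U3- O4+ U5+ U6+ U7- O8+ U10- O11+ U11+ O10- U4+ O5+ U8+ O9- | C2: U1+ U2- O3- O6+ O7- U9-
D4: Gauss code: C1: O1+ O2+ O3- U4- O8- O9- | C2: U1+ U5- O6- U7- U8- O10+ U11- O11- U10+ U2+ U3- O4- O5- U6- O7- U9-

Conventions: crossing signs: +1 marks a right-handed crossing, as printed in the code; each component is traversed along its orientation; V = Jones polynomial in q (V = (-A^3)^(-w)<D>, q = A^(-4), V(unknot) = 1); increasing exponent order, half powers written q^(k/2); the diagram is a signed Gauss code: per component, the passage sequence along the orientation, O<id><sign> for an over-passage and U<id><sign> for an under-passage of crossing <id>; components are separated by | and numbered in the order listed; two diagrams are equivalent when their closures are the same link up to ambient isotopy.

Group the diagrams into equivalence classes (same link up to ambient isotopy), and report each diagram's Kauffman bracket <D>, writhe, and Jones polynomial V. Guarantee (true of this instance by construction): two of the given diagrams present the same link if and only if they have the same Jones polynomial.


classes: {D1} | {D2, D4} | {D3}
V(D1) = -q^(5/2) - q^(9/2) - q^(13/2) + q^(15/2)  [11 crossings, <D> = -A^-9 + A^-5 + A^3 + A^11, w = +7]
V(D2) = q^(-13/2) - q^(-11/2) + q^(-9/2) - 2q^(-7/2) - q^(-3/2)  (w -3, c 9, <D> = A^-3 + 2A^5 - A^9 + A^13 - A^17)
V(D3) = -q^(-3/2) - 2q^(1/2) + q^(3/2) - q^(5/2) + q^(7/2)  (w +1, c 11, <D> = -A^-11 + A^-7 - A^-3 + 2A + A^9)
V(D4) = q^(-13/2) - q^(-11/2) + q^(-9/2) - 2q^(-7/2) - q^(-3/2)  [11 crossings, <D> = A^-9 + 2A^-1 - A^3 + A^7 - A^11, w = -5]
note: V(q) takes 3 values over 4 diagrams, fixing the grouping


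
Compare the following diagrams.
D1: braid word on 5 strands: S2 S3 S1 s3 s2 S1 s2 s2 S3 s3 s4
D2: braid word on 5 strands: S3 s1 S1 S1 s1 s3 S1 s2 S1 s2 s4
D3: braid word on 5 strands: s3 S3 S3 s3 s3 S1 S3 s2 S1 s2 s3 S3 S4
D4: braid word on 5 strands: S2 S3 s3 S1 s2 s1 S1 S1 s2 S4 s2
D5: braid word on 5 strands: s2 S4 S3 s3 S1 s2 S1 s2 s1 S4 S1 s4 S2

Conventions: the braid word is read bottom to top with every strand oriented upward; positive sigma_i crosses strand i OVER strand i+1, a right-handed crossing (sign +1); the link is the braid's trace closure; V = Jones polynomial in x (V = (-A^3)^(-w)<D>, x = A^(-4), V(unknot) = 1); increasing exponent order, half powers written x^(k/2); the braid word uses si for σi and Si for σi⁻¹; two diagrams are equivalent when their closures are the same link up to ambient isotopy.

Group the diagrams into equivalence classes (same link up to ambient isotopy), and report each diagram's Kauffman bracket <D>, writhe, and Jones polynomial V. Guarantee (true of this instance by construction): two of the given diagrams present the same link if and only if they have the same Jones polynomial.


classes: {D1, D2, D3, D4, D5}
V(D1) = -x^(-5/2) - x^(5/2)  [11 crossings, <D> = A^-7 + A^13, w = +1]
V(D2) = -x^(-5/2) - x^(5/2)  (w +1, c 11, <D> = A^-7 + A^13)
V(D3) = -x^(-5/2) - x^(5/2)  (w -1, c 13, <D> = A^-13 + A^7)
D4 (bracket A^-13 + A^7; 11 crossings at w = -1): V = -x^(-5/2) - x^(5/2)
V(D5) = -x^(-5/2) - x^(5/2)  [13 crossings, <D> = A^-13 + A^7, w = -1]
insight: one V(x) for all 5 diagrams — one class (guaranteed)


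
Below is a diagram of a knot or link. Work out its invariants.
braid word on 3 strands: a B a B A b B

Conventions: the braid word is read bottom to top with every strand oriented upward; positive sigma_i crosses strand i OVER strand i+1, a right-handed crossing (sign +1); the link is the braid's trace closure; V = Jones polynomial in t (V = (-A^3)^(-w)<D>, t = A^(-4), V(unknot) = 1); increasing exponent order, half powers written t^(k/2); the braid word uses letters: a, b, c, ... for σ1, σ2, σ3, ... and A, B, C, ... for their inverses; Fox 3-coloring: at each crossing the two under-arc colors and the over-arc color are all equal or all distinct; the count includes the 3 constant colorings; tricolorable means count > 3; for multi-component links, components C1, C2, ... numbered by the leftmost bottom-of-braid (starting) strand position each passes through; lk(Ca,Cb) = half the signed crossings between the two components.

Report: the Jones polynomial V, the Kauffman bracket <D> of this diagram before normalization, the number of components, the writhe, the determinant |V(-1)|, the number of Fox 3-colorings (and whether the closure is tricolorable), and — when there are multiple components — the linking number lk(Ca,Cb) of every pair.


V(t) = -t^(-5/2) - t^(-1/2)
bracket: A^-1 + A^7, w = -1
2 components, writhe -1, over 7 crossings
lk(C1,C2) = -1
det 2, colorings 3 of 3^7 — not tricolorable
observation: span 2 respects span(V) <= c + mu - 1 = 8 for this 2-component diagram


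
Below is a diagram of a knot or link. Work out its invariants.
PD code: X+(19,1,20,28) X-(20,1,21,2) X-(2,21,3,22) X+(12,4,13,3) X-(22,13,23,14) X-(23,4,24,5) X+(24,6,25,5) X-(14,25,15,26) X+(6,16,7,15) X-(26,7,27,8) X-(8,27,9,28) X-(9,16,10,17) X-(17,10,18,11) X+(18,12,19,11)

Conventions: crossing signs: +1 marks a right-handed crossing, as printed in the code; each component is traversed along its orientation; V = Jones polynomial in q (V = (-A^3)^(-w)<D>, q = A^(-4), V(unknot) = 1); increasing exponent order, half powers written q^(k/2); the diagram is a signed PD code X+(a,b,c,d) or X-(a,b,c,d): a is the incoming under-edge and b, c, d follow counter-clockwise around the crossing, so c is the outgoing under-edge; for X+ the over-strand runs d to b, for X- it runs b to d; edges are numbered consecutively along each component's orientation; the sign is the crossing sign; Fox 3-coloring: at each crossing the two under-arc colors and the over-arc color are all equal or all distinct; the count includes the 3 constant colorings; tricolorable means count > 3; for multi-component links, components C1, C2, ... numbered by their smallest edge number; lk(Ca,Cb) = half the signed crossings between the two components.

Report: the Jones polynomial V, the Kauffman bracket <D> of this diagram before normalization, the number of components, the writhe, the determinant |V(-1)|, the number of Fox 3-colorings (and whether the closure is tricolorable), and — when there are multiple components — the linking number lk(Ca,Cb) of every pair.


V(q) = -q^-4 + q^-3 + q^-1
bracket: A^-8 + 1 - A^4, w = -4
1 component, writhe -4, over 14 crossings
det 3, colorings 9 of 3^14 — tricolorable
observation: V spans 3 powers of q: at least 3 crossings in any diagram


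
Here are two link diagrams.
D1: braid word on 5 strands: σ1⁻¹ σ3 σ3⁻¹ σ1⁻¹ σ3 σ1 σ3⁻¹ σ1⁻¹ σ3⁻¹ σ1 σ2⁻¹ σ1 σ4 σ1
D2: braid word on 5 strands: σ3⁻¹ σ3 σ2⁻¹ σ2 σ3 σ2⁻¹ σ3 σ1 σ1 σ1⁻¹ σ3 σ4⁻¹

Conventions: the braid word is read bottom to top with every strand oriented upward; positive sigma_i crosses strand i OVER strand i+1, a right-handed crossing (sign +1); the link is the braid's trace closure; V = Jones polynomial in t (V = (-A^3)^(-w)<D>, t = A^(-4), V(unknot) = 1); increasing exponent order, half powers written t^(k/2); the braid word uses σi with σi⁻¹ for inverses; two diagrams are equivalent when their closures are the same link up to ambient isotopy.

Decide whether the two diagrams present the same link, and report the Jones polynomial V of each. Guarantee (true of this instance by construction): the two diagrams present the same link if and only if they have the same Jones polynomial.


equivalent: no
V(D1) = 1  (w 0, c 14, <D> = 1)
V(D2) = t + t^3 - t^4  [12 crossings, <D> = -A^-10 + A^-6 + A^2, w = +2]
key observation: comparing 2 Jones polynomials yields 2 groups


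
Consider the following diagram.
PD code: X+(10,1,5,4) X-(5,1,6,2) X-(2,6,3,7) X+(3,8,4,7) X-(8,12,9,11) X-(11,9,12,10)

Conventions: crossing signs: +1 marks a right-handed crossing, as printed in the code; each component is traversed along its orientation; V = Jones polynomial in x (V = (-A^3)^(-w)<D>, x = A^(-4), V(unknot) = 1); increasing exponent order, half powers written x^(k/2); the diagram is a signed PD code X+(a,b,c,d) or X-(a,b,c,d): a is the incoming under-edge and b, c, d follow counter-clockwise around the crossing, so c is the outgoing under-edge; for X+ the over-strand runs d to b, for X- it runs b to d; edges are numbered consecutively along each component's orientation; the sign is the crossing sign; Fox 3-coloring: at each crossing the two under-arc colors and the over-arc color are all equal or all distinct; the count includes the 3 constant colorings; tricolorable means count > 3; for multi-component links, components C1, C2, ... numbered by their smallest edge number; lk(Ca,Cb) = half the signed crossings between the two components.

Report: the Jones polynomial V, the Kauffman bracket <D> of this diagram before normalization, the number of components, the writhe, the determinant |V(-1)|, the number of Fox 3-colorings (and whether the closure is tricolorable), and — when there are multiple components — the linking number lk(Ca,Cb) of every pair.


V(x) = x^-3 + x^-2 + x^-1 + 1
bracket: A^-6 + A^-2 + A^2 + A^6, w = -2
3 components, writhe -2, over 6 crossings
lk(C1,C2) = 0
linking number lk(C1,C3) = 0
lk(C2,C3): -1
det 0, colorings 9 of 3^6 — tricolorable
observation: the 3 component pairs carry total linking -1


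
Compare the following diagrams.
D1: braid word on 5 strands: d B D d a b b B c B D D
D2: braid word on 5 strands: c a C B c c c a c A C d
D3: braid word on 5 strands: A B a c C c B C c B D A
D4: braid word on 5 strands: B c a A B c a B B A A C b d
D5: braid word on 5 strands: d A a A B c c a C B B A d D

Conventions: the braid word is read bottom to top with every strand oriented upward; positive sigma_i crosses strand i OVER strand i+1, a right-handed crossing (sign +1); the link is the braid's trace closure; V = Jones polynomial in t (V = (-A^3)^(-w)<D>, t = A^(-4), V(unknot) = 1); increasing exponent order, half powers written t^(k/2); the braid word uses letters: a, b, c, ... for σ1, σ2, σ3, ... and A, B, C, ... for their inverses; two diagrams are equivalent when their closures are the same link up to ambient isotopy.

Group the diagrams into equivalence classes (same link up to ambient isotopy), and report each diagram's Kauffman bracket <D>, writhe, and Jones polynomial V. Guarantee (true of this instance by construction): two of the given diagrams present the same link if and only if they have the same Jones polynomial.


classes: {D1} | {D2} | {D3, D4, D5}
V(D1) = 1  [12 crossings, <D> = 1, w = 0]
V(D2) = t + t^3 - t^4  [12 crossings, <D> = -A^-4 + 1 + A^8, w = +4]
V(D3) = -t^-6 + t^-5 - t^-4 + 2t^-3 - t^-2 + t^-1  (w -4, c 12, <D> = A^-8 - A^-4 + 2 - A^4 + A^8 - A^12)
V(D4) = -t^-6 + t^-5 - t^-4 + 2t^-3 - t^-2 + t^-1  [14 crossings, <D> = A^-2 - A^2 + 2A^6 - A^10 + A^14 - A^18, w = -2]
V(D5) = -t^-6 + t^-5 - t^-4 + 2t^-3 - t^-2 + t^-1  [14 crossings, <D> = A^-2 - A^2 + 2A^6 - A^10 + A^14 - A^18, w = -2]
insight: 3 values of V(t) split the 5 diagrams


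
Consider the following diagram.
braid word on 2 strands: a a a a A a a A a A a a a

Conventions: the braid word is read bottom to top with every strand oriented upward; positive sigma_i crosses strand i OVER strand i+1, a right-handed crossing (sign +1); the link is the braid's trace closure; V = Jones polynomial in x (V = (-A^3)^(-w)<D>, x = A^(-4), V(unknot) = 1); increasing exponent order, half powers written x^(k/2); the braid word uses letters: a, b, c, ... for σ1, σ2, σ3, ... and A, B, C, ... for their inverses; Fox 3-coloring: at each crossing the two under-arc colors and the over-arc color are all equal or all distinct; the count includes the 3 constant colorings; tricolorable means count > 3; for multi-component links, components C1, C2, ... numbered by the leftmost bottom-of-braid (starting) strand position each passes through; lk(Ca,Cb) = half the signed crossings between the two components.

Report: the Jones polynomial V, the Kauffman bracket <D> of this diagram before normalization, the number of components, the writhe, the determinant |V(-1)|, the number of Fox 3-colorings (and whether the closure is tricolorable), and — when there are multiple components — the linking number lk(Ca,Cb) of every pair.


Jones polynomial: V(x) = x^3 + x^5 - x^6 + x^7 - x^8 + x^9 - x^10
<D> = A^-19 - A^-15 + A^-11 - A^-7 + A^-3 - A - A^9; writhe +7
components 1, writhe +7 (13 crossings)
3-colorings: 3 of 3^13, det 7 — not tricolorable
note: w = +7 shifts under R1 moves; the (-A^3)^(-7) factor cancels that in V


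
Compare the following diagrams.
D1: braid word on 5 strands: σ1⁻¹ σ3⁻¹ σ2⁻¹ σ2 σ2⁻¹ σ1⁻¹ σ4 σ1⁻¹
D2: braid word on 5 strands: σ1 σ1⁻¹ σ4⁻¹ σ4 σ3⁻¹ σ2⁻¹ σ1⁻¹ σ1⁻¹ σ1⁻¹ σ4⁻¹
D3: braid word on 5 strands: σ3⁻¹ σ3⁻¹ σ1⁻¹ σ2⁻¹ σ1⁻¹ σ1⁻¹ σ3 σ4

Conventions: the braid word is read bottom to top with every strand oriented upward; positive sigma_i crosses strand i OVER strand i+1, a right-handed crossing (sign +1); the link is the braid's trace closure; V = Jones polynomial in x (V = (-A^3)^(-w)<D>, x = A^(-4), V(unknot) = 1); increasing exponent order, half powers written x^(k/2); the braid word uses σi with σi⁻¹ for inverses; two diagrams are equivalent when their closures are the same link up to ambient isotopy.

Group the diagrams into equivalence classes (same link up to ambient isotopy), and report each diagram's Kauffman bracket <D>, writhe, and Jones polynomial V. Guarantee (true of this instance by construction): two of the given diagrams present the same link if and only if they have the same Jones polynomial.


classes: {D1, D2, D3}
V(D1) = -x^-4 + x^-3 + x^-1  [8 crossings, <D> = A^-8 + 1 - A^4, w = -4]
D2 (bracket A^-14 + A^-6 - A^-2; 10 crossings at w = -6): V = -x^-4 + x^-3 + x^-1
V(D3) = -x^-4 + x^-3 + x^-1  [8 crossings, <D> = A^-8 + 1 - A^4, w = -4]
note: one V(x) for all 3 diagrams — one class (guaranteed)


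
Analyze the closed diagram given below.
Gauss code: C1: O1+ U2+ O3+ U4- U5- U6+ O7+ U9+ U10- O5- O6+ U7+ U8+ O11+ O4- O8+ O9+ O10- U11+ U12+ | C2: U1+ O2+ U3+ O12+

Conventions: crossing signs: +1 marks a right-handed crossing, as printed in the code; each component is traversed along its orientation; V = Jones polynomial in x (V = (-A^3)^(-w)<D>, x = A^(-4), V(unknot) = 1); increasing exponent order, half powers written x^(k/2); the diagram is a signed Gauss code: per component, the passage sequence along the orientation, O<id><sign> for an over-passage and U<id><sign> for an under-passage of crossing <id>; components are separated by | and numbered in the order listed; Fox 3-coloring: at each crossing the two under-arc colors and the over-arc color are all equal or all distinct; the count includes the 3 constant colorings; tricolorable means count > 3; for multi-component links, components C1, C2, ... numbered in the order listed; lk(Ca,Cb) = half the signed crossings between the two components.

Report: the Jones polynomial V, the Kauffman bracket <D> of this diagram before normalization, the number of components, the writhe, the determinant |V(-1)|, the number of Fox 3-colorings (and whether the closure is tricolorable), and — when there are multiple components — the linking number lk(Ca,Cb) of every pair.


V = -x^(3/2) - x^(7/2) + x^(9/2) - x^(11/2)
<D> = -A^-4 + 1 - A^4 - A^12 (w = +6)
2 components over 12 crossings, w = +6
lk(C1,C2): +2
3 Fox colorings among 3^12, |V(-1)| = 4: not tricolorable
why: w = +6 (over 12 crossings) is diagram-only; (-A^3)^(-6) removes it from V


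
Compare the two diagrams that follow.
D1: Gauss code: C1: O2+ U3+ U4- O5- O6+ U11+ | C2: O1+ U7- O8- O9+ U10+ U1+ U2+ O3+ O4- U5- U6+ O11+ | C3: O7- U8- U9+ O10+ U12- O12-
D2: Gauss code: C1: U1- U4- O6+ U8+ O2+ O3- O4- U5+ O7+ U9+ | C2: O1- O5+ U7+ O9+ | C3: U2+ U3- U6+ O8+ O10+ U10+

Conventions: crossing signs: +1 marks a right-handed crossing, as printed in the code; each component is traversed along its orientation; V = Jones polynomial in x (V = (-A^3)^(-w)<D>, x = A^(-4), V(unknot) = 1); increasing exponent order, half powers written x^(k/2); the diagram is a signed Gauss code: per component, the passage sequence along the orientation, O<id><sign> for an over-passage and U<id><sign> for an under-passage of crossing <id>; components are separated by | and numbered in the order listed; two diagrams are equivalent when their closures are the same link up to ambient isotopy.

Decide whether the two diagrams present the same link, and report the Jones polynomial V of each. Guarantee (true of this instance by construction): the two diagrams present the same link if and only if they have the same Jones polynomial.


equivalent: no
D1 (bracket A^-6 + A^-2 + A^2 + A^6; 12 crossings at w = +2): V = 1 + x + x^2 + x^3
V(D2) = x + 2x^3 + x^5  [10 crossings, <D> = A^-8 + 2 + A^8, w = +4]
observation: 2 values of V(x) split the 2 diagrams


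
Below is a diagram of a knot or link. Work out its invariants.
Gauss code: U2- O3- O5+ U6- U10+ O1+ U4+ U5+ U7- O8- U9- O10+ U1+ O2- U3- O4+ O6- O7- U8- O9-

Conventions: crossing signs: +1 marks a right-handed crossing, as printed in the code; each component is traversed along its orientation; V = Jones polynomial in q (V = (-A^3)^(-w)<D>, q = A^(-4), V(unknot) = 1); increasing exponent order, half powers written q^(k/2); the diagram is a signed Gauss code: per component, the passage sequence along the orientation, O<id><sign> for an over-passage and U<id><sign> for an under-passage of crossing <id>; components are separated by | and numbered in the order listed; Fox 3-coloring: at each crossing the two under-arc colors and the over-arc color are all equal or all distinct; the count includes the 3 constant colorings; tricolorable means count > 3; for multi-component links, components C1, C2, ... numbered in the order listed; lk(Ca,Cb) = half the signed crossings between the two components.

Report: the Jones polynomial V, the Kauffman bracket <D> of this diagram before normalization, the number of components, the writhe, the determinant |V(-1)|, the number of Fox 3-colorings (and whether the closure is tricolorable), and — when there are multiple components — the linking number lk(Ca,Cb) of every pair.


Jones polynomial: V(q) = -q^-6 + 2q^-5 - 4q^-4 + 5q^-3 - 4q^-2 + 5q^-1 - 3 + 2q - q^2
<D> = -A^-14 + 2A^-10 - 3A^-6 + 5A^-2 - 4A^2 + 5A^6 - 4A^10 + 2A^14 - A^18; writhe -2
components 1, writhe -2 (10 crossings)
3-colorings: 9 of 3^10, det 27 — tricolorable
note: V spans 8 powers of q: at least 8 crossings in any diagram


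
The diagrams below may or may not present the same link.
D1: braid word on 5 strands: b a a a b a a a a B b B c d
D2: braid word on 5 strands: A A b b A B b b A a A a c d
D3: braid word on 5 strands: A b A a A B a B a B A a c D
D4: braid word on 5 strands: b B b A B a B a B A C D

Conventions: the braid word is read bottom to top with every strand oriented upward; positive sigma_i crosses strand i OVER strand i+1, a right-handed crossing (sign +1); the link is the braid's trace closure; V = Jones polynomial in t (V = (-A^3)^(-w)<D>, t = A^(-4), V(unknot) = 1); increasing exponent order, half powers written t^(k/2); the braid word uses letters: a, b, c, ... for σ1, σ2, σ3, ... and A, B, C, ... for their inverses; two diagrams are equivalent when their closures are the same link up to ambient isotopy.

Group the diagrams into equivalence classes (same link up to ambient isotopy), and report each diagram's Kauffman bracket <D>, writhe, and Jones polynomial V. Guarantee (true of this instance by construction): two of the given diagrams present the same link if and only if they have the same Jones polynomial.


grouping into links: {D1} | {D2} | {D3, D4}
V(D1) = t^3 + t^5 - t^6 + t^7 - t^8 + t^9 - t^10  (w +10, c 14, <D> = -A^-10 + A^-6 - A^-2 + A^2 - A^6 + A^10 + A^18)
V(D2) = -t^-3 + 2t^-2 - 2t^-1 + 3 - 2t + 2t^2 - t^3  (w +2, c 14, <D> = -A^-6 + 2A^-2 - 2A^2 + 3A^6 - 2A^10 + 2A^14 - A^18)
D3 (bracket -A^-10 + 2A^-6 - A^-2 + 2A^2 - A^6 + A^10 - A^14; 14 crossings at w = -2): V = -t^-5 + t^-4 - t^-3 + 2t^-2 - t^-1 + 2 - t
V(D4) = -t^-5 + t^-4 - t^-3 + 2t^-2 - t^-1 + 2 - t  (w -4, c 12, <D> = -A^-16 + 2A^-12 - A^-8 + 2A^-4 - 1 + A^4 - A^8)
why: 3 classes among 4 diagrams; unequal V(t) rules out equality


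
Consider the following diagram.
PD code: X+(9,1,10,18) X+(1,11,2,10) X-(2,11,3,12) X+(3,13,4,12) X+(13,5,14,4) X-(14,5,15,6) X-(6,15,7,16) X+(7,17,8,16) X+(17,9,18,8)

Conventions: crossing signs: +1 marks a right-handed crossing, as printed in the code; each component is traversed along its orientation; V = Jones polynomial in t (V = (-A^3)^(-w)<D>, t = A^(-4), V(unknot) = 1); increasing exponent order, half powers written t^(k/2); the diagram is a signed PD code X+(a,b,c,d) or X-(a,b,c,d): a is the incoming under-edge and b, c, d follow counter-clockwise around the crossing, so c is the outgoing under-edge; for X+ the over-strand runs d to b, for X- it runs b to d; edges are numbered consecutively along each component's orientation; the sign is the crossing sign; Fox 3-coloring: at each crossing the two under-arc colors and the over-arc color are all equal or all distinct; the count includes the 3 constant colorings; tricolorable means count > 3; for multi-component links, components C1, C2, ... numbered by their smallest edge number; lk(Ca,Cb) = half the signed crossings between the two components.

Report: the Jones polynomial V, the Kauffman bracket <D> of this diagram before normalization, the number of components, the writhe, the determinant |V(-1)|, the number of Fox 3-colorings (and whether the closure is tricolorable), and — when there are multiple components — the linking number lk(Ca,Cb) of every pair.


V = t + t^3 - t^4
<D> = A^-7 - A^-3 - A^5 (w = +3)
1 component over 9 crossings, w = +3
9 Fox colorings among 3^9, |V(-1)| = 3: tricolorable
why: w = +3 shifts under R1 moves; the (-A^3)^(-3) factor cancels that in V


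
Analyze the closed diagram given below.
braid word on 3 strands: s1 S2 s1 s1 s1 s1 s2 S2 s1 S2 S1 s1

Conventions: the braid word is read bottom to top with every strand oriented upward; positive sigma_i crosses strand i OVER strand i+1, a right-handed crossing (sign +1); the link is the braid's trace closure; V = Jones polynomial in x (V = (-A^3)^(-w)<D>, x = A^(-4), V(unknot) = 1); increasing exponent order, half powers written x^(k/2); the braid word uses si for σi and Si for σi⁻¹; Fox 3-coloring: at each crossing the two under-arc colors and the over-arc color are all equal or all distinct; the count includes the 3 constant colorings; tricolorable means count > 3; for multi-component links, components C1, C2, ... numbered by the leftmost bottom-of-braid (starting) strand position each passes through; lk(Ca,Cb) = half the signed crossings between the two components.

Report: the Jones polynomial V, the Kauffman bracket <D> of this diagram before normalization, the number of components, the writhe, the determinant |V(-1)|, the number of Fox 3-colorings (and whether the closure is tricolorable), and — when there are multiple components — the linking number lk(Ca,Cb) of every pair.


V(x) = 1 - x + 2x^2 - 2x^3 + 3x^4 - 3x^5 + 2x^6 - 2x^7 + x^8
bracket: A^-20 - 2A^-16 + 2A^-12 - 3A^-8 + 3A^-4 - 2 + 2A^4 - A^8 + A^12, w = +4
1 component, writhe +4, over 12 crossings
det 17, colorings 3 of 3^12 — not tricolorable
observation: free reduction leaves σ1 σ2⁻¹ σ1 σ1 σ1 σ1 σ1 σ2⁻¹ of the original 12 letters


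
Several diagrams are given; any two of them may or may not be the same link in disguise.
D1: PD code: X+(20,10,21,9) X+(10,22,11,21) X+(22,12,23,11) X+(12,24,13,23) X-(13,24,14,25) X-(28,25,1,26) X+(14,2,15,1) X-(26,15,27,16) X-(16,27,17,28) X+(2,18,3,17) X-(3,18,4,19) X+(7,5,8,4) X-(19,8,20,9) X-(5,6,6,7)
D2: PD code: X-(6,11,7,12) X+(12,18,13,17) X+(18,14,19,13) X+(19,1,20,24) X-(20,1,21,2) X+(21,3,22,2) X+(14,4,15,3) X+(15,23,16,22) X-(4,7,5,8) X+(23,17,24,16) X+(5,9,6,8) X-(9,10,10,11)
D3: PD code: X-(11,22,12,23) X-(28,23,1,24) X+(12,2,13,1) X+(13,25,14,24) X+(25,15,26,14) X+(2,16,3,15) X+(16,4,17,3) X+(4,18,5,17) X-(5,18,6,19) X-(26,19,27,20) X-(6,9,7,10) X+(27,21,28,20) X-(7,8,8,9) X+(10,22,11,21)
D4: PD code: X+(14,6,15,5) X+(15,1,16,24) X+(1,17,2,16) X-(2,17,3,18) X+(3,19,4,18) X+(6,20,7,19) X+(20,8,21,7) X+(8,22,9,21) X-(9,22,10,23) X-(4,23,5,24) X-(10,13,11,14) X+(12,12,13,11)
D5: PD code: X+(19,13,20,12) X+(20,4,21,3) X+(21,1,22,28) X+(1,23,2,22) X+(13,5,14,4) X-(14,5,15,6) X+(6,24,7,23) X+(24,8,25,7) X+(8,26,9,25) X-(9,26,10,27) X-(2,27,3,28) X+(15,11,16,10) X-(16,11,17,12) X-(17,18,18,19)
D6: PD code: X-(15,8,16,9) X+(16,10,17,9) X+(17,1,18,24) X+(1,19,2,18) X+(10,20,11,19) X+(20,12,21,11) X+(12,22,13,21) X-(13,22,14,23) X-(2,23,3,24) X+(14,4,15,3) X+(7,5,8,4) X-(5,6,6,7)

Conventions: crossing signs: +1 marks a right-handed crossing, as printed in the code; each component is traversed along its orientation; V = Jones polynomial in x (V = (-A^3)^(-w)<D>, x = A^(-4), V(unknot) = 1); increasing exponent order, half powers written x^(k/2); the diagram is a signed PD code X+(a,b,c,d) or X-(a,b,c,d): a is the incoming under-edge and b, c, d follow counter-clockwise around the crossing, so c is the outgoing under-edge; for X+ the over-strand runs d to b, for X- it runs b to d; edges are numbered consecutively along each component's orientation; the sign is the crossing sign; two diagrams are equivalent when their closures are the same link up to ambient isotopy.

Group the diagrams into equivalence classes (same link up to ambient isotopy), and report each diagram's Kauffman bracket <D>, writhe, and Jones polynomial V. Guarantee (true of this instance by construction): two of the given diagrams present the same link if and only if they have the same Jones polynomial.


grouping into links: {D1} | {D2} | {D3, D4, D5, D6}
V(D1) = -x^-3 + 2x^-2 - 2x^-1 + 3 - 2x + 2x^2 - x^3  (w 0, c 14, <D> = -A^-12 + 2A^-8 - 2A^-4 + 3 - 2A^4 + 2A^8 - A^12)
V(D2) = x^2 + x^4 - x^5 + x^6 - x^7  (w +4, c 12, <D> = -A^-16 + A^-12 - A^-8 + A^-4 + A^4)
V(D3) = x - x^2 + 2x^3 - x^4 + x^5 - x^6  (w +2, c 14, <D> = -A^-18 + A^-14 - A^-10 + 2A^-6 - A^-2 + A^2)
V(D4) = x - x^2 + 2x^3 - x^4 + x^5 - x^6  (w +4, c 12, <D> = -A^-12 + A^-8 - A^-4 + 2 - A^4 + A^8)
D5 (bracket -A^-12 + A^-8 - A^-4 + 2 - A^4 + A^8; 14 crossings at w = +4): V = x - x^2 + 2x^3 - x^4 + x^5 - x^6
V(D6) = x - x^2 + 2x^3 - x^4 + x^5 - x^6  [12 crossings, <D> = -A^-12 + A^-8 - A^-4 + 2 - A^4 + A^8, w = +4]
why: 3 values of V(x) split the 6 diagrams


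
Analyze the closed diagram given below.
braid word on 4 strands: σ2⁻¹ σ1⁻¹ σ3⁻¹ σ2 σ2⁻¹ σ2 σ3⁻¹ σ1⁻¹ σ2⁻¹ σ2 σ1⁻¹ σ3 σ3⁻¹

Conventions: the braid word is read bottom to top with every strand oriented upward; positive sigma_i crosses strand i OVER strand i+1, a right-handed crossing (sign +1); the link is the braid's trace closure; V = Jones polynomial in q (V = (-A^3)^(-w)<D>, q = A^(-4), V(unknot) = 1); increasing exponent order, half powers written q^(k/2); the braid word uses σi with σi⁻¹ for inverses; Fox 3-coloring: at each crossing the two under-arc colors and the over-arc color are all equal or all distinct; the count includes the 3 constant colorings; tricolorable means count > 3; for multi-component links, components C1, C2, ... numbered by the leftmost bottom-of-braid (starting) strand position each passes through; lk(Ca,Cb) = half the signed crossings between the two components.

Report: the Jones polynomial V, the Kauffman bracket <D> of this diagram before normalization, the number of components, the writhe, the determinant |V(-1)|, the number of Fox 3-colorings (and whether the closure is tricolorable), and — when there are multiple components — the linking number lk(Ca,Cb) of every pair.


Jones polynomial: V(q) = -q^-6 + q^-5 - q^-4 + 2q^-3 - q^-2 + q^-1
<D> = -A^-11 + A^-7 - 2A^-3 + A - A^5 + A^9; writhe -5
components 1, writhe -5 (13 crossings)
3-colorings: 3 of 3^13, det 7 — not tricolorable
note: free reduction leaves σ2⁻¹ σ1⁻¹ σ3⁻¹ σ2 σ3⁻¹ σ1⁻¹ σ1⁻¹ of the original 13 letters


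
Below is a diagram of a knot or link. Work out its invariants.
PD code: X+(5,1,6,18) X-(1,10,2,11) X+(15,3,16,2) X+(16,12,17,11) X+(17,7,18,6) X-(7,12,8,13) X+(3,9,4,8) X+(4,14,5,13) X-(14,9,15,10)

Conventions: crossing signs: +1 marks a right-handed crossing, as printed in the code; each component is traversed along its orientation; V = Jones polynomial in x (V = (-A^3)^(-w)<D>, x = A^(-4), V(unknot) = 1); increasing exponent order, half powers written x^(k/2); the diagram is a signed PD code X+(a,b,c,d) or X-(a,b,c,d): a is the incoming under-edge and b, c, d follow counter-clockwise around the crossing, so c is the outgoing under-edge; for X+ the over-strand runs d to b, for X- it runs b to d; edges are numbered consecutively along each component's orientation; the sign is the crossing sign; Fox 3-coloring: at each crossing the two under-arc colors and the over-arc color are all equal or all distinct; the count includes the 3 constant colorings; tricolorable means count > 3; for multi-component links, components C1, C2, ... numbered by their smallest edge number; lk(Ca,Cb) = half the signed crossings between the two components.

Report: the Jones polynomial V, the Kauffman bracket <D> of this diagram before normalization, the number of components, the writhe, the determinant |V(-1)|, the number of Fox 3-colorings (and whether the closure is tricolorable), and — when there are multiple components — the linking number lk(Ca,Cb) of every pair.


Jones polynomial: V(x) = x + x^3 - x^4
<D> = A^-7 - A^-3 - A^5; writhe +3
components 1, writhe +3 (9 crossings)
3-colorings: 9 of 3^9, det 3 — tricolorable
note: det 3 = |V(-1)|; divisible by 3, so tricolorable


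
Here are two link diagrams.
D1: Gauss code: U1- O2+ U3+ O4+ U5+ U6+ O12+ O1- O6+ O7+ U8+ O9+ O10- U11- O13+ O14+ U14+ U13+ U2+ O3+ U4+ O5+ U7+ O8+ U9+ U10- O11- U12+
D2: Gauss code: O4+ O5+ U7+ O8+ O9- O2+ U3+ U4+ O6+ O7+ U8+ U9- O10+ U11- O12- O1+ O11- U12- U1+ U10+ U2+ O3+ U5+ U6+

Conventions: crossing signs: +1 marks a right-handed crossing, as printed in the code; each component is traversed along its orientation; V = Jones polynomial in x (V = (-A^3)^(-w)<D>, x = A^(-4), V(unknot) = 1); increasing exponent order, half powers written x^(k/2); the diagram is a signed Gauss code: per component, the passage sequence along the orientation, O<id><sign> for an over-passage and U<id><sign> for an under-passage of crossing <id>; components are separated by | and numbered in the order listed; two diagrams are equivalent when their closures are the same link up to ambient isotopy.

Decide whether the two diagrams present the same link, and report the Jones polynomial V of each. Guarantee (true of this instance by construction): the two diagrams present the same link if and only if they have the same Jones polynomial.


equivalent: yes
V(D1) = x^2 + x^4 - x^5 + x^6 - x^7  (w +8, c 14, <D> = -A^-4 + 1 - A^4 + A^8 + A^16)
D2 (bracket -A^-10 + A^-6 - A^-2 + A^2 + A^10; 12 crossings at w = +6): V = x^2 + x^4 - x^5 + x^6 - x^7
why: Reidemeister moves carry D1 (14 crossings) to D2 (12)


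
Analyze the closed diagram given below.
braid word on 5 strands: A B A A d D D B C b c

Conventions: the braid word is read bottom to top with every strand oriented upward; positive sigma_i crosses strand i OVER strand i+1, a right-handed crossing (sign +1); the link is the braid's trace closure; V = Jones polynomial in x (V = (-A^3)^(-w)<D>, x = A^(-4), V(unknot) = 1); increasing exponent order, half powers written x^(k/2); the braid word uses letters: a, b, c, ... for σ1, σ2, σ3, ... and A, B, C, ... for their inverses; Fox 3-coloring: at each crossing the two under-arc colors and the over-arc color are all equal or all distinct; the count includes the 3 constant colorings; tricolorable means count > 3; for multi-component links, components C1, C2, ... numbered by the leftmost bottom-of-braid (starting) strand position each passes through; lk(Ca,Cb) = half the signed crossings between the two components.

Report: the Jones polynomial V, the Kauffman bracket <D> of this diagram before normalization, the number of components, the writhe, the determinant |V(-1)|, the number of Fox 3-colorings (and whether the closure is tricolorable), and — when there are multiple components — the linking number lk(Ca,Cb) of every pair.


V = -x^(-11/2) + x^(-9/2) - x^(-7/2) - x^(-3/2)
<D> = A^-9 + A^-1 - A^3 + A^7 (w = -5)
2 components over 11 crossings, w = -5
lk(C1,C2): -2
3 Fox colorings among 3^11, |V(-1)| = 4: not tricolorable
why: the span of V is 4, within the link bound 11 + 2 - 1


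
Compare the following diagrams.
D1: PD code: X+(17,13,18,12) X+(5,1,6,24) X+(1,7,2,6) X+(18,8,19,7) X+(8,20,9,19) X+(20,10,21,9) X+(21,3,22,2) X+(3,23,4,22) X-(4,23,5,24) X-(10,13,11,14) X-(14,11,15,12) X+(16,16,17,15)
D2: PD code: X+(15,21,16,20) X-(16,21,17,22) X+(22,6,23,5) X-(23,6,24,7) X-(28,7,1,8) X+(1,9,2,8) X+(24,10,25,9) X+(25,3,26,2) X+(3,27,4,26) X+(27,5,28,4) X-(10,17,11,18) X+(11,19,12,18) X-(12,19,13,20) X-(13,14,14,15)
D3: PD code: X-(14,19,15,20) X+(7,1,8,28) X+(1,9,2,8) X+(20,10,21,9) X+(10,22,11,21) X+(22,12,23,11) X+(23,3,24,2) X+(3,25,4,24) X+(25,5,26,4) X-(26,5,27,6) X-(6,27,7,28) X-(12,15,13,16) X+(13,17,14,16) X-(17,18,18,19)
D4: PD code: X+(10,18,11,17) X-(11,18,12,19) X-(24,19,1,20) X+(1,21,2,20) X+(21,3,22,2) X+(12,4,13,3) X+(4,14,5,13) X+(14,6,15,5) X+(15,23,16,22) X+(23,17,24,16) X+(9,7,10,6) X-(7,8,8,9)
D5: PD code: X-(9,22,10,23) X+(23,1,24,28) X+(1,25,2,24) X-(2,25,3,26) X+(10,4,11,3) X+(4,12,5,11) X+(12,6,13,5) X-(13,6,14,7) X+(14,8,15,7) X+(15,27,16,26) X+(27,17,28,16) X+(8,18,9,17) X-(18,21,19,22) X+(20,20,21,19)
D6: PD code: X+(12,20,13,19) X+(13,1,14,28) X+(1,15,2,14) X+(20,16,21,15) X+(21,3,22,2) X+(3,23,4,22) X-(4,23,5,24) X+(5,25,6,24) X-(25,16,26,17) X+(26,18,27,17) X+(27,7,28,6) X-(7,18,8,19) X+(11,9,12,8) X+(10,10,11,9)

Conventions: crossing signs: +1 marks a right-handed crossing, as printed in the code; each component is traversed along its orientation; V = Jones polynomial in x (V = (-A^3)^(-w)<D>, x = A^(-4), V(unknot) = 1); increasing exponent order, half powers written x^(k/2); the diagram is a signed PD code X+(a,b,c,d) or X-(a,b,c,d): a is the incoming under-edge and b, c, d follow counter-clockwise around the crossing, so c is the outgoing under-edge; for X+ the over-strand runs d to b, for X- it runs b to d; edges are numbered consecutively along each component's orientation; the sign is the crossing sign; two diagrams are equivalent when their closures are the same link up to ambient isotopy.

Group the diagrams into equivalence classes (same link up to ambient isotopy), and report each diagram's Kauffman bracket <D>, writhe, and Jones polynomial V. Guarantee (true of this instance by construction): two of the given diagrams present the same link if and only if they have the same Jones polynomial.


grouping into links: {D1, D3, D4, D5} | {D2} | {D6}
V(D1) = x^2 + 2x^4 - 2x^5 + x^6 - 2x^7 + x^8  (w +6, c 12, <D> = A^-14 - 2A^-10 + A^-6 - 2A^-2 + 2A^2 + A^10)
V(D2) = x + x^3 - x^4  (w +2, c 14, <D> = -A^-10 + A^-6 + A^2)
V(D3) = x^2 + 2x^4 - 2x^5 + x^6 - 2x^7 + x^8  [14 crossings, <D> = A^-20 - 2A^-16 + A^-12 - 2A^-8 + 2A^-4 + A^4, w = +4]
V(D4) = x^2 + 2x^4 - 2x^5 + x^6 - 2x^7 + x^8  [12 crossings, <D> = A^-14 - 2A^-10 + A^-6 - 2A^-2 + 2A^2 + A^10, w = +6]
V(D5) = x^2 + 2x^4 - 2x^5 + x^6 - 2x^7 + x^8  [14 crossings, <D> = A^-14 - 2A^-10 + A^-6 - 2A^-2 + 2A^2 + A^10, w = +6]
D6 (bracket -A^-4 + 1 - A^4 + A^8 + A^16; 14 crossings at w = +8): V = x^2 + x^4 - x^5 + x^6 - x^7
why: 3 classes among 6 diagrams; unequal V(x) rules out equality


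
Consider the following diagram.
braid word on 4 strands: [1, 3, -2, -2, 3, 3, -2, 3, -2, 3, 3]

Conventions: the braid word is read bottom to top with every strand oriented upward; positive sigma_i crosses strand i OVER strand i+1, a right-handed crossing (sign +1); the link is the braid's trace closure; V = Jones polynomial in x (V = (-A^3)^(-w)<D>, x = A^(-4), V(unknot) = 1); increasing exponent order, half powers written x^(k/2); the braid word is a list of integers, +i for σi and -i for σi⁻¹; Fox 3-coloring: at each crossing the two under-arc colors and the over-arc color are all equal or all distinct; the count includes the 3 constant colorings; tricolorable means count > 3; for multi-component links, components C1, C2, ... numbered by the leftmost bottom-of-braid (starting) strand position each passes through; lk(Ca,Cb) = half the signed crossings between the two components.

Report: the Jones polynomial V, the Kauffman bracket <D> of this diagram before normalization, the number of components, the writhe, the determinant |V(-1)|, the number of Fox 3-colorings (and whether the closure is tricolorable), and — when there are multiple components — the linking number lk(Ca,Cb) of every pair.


V(x) = x^-3 - 3x^-2 + 6x^-1 - 9 + 12x - 12x^2 + 12x^3 - 10x^4 + 6x^5 - 3x^6 + x^7
bracket: -A^-19 + 3A^-15 - 6A^-11 + 10A^-7 - 12A^-3 + 12A - 12A^5 + 9A^9 - 6A^13 + 3A^17 - A^21, w = +3
1 component, writhe +3, over 11 crossings
det 75, colorings 9 of 3^11 — tricolorable
observation: det 75 = |V(-1)|; divisible by 3, so tricolorable


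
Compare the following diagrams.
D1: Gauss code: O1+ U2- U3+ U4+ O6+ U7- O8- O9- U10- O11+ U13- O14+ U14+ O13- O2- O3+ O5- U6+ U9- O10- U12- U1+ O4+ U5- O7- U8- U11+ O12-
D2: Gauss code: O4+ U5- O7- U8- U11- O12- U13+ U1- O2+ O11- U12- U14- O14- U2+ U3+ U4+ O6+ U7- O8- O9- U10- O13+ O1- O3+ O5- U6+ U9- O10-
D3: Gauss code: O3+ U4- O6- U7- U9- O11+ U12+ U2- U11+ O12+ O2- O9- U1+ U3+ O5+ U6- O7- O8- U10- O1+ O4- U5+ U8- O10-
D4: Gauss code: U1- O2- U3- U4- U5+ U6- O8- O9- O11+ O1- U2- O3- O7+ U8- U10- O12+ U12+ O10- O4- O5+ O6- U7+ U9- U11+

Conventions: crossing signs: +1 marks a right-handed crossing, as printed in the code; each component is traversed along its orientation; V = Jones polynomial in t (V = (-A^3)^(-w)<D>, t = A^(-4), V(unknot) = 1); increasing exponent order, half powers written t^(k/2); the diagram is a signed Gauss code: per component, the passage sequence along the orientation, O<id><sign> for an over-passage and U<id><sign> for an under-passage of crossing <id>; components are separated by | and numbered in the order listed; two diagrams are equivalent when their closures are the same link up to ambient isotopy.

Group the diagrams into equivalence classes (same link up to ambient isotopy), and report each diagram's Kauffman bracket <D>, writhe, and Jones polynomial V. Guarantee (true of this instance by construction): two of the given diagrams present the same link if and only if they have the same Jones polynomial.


grouping into links: {D1, D2, D3} | {D4}
V(D1) = t^-5 - 2t^-4 + 2t^-3 - 2t^-2 + 2t^-1 - 1 + t  (w -2, c 14, <D> = A^-10 - A^-6 + 2A^-2 - 2A^2 + 2A^6 - 2A^10 + A^14)
D2 (bracket A^-16 - A^-12 + 2A^-8 - 2A^-4 + 2 - 2A^4 + A^8; 14 crossings at w = -4): V = t^-5 - 2t^-4 + 2t^-3 - 2t^-2 + 2t^-1 - 1 + t
D3 (bracket A^-10 - A^-6 + 2A^-2 - 2A^2 + 2A^6 - 2A^10 + A^14; 12 crossings at w = -2): V = t^-5 - 2t^-4 + 2t^-3 - 2t^-2 + 2t^-1 - 1 + t
V(D4) = -t^-6 + t^-5 - t^-4 + 2t^-3 - t^-2 + t^-1  (w -4, c 12, <D> = A^-8 - A^-4 + 2 - A^4 + A^8 - A^12)
why: comparing 4 Jones polynomials yields 2 groups


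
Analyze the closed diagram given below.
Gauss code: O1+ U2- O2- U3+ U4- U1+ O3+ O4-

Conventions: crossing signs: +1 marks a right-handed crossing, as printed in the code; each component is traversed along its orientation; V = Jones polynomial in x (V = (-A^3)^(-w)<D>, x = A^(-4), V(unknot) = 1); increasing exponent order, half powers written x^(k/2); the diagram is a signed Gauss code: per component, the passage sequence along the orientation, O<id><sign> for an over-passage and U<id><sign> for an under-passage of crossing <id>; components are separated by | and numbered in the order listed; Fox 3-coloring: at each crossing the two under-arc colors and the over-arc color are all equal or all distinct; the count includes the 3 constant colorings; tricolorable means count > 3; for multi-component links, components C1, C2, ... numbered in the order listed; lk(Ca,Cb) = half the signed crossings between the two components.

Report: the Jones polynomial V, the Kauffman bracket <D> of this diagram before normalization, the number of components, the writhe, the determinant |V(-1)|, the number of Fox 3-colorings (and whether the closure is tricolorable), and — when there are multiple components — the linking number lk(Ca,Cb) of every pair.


Jones polynomial: V(x) = 1
<D> = 1; writhe 0
components 1, writhe 0 (4 crossings)
3-colorings: 3 of 3^4, det 1 — not tricolorable
note: det 1 = |V(-1)|; not divisible by 3, so not tricolorable
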